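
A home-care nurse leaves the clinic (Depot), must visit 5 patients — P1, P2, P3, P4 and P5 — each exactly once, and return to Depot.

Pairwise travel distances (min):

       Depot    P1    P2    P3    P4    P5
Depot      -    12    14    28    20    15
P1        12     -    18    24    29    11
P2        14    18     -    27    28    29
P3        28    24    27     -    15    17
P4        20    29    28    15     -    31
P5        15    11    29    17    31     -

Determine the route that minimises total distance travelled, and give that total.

There are 60 distinct closed tours to check (reversals are equivalent).
Depot→P1→P2→P3→P4→P5→Depot: 12+18+27+15+31+15 = 118
Depot→P1→P2→P3→P5→P4→Depot: 12+18+27+17+31+20 = 125
Depot→P1→P2→P4→P3→P5→Depot: 12+18+28+15+17+15 = 105
Depot→P1→P2→P4→P5→P3→Depot: 12+18+28+31+17+28 = 134
Depot→P1→P2→P5→P3→P4→Depot: 12+18+29+17+15+20 = 111
Depot→P1→P2→P5→P4→P3→Depot: 12+18+29+31+15+28 = 133
Depot→P1→P3→P2→P4→P5→Depot: 12+24+27+28+31+15 = 137
Depot→P1→P3→P2→P5→P4→Depot: 12+24+27+29+31+20 = 143
Depot→P1→P3→P4→P2→P5→Depot: 12+24+15+28+29+15 = 123
Depot→P1→P3→P4→P5→P2→Depot: 12+24+15+31+29+14 = 125
Depot→P1→P3→P5→P2→P4→Depot: 12+24+17+29+28+20 = 130
Depot→P1→P3→P5→P4→P2→Depot: 12+24+17+31+28+14 = 126
Depot→P1→P4→P2→P3→P5→Depot: 12+29+28+27+17+15 = 128
Depot→P1→P4→P2→P5→P3→Depot: 12+29+28+29+17+28 = 143
… (46 more)
Depot→P2→P1→P5→P3→P4→Depot: 14+18+11+17+15+20 = 95  ← best
The minimum is 95.
One optimal route: Depot → P2 → P1 → P5 → P3 → P4 → Depot (or its reverse).

Minimum total distance: 95 min.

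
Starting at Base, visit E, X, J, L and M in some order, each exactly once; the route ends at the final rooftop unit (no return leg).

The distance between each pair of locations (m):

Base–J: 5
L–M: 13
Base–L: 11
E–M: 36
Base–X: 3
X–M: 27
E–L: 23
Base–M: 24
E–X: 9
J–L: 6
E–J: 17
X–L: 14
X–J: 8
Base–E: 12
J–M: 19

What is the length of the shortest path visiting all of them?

48 m — the minimum one-way total.

There are 5! = 120 possible orderings.
Base → E → X → J → L → M: 12+9+8+6+13 = 48
Base → E → X → J → M → L: 12+9+8+19+13 = 61
Base → E → X → L → J → M: 12+9+14+6+19 = 60
Base → E → X → L → M → J: 12+9+14+13+19 = 67
Base → E → X → M → J → L: 12+9+27+19+6 = 73
Base → E → X → M → L → J: 12+9+27+13+6 = 67
Base → E → J → X → L → M: 12+17+8+14+13 = 64
Base → E → J → X → M → L: 12+17+8+27+13 = 77
Base → E → J → L → X → M: 12+17+6+14+27 = 76
Base → E → J → L → M → X: 12+17+6+13+27 = 75
Base → E → J → M → X → L: 12+17+19+27+14 = 89
Base → E → J → M → L → X: 12+17+19+13+14 = 75
Base → E → L → X → J → M: 12+23+14+8+19 = 76
Base → E → L → X → M → J: 12+23+14+27+19 = 95
… (106 more)
The minimum is 48.
One shortest path: Base → E → X → J → L → M.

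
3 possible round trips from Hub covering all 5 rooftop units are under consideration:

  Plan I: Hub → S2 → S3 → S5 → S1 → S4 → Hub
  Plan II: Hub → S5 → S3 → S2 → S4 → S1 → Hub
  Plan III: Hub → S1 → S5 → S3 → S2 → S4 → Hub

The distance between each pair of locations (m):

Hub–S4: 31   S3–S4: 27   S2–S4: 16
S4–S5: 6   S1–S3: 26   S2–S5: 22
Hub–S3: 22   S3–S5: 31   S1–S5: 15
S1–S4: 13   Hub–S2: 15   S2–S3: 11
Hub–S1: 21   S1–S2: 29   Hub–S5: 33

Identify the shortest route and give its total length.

Plan I: 15 + 11 + 31 + 15 + 13 + 31 = 116
Plan II: 33 + 31 + 11 + 16 + 13 + 21 = 125
Plan III: 21 + 15 + 31 + 11 + 16 + 31 = 125

Shortest is Plan I, total 116 m.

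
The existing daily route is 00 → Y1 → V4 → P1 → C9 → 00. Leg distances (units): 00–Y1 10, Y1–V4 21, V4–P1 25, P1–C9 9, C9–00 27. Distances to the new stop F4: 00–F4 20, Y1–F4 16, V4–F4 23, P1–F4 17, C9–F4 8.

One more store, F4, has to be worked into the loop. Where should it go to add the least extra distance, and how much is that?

+1 — insert F4 between C9 and 00.

Insertion cost between consecutive stops i–j is d(i,F4) + d(F4,j) − d(i,j):
  between 00 and Y1: 20 + 16 − 10 = 26
  between Y1 and V4: 16 + 23 − 21 = 18
  between V4 and P1: 23 + 17 − 25 = 15
  between P1 and C9: 17 + 8 − 9 = 16
  between C9 and 00: 8 + 20 − 27 = 1
Cheapest insertion is between C9 and 00, adding 1.
New total = 92 + 1 = 93.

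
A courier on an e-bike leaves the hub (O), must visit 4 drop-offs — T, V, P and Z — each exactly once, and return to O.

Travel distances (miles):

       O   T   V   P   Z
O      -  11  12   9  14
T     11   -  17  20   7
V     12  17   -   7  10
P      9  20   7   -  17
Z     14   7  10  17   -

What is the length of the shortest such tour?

44 miles — the shortest possible round trip.

There are 12 distinct closed tours to check (reversals are equivalent).
O → T → V → P → Z → O: 11+17+7+17+14 = 66
O → T → V → Z → P → O: 11+17+10+17+9 = 64
O → T → P → V → Z → O: 11+20+7+10+14 = 62
O → T → P → Z → V → O: 11+20+17+10+12 = 70
O → T → Z → V → P → O: 11+7+10+7+9 = 44
O → T → Z → P → V → O: 11+7+17+7+12 = 54
O → V → T → P → Z → O: 12+17+20+17+14 = 80
O → V → T → Z → P → O: 12+17+7+17+9 = 62
O → V → P → T → Z → O: 12+7+20+7+14 = 60
O → V → Z → T → P → O: 12+10+7+20+9 = 58
O → P → T → V → Z → O: 9+20+17+10+14 = 70
O → P → V → T → Z → O: 9+7+17+7+14 = 54
The minimum is 44.
One optimal route: O → T → Z → V → P → O (or its reverse).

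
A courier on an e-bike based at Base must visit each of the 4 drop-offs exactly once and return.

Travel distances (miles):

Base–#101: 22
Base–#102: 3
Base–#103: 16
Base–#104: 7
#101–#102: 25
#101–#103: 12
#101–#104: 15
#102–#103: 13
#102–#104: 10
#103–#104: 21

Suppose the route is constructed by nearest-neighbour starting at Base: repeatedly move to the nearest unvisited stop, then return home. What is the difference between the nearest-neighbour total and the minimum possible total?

Excess over optimum: 6 miles.

From Base: #102=3, #104=7, #103=16, #101=22 → choose #102 (3).
From #102: #104=10, #103=13, #101=25 → choose #104 (10).
From #104: #101=15, #103=21 → choose #101 (15).
From #101: #103=12 → choose #103 (12).
NN route Base → #102 → #104 → #101 → #103 → Base costs 56.
Optimal: Base → #102 → #103 → #101 → #104 → Base costs 50 (by enumerating all 12 distinct tours).
Excess = 56 − 50 = 6.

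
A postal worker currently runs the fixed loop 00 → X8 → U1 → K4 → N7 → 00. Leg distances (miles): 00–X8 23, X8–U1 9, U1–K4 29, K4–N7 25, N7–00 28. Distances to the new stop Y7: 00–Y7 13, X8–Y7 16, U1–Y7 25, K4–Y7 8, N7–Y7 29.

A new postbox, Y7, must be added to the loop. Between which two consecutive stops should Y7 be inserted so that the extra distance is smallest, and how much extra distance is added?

Insertion cost between consecutive stops i–j is d(i,Y7) + d(Y7,j) − d(i,j):
  between 00 and X8: 13 + 16 − 23 = 6
  between X8 and U1: 16 + 25 − 9 = 32
  between U1 and K4: 25 + 8 − 29 = 4
  between K4 and N7: 8 + 29 − 25 = 12
  between N7 and 00: 29 + 13 − 28 = 14
Cheapest insertion is between U1 and K4, adding 4.
New total = 114 + 4 = 118.

Minimum extra distance: 4 miles, inserting Y7 between U1 and K4.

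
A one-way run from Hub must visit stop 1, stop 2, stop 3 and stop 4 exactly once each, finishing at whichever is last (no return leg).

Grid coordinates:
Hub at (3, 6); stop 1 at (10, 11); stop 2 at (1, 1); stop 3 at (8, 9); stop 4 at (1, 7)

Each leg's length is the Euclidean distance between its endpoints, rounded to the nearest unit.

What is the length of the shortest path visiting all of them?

There are 4! = 24 possible orderings.
Hub→stop 1→stop 2→stop 3→stop 4: 9+13+11+7 = 40
Hub→stop 1→stop 2→stop 4→stop 3: 9+13+6+7 = 35
Hub→stop 1→stop 3→stop 2→stop 4: 9+3+11+6 = 29
Hub→stop 1→stop 3→stop 4→stop 2: 9+3+7+6 = 25
Hub→stop 1→stop 4→stop 2→stop 3: 9+10+6+11 = 36
Hub→stop 1→stop 4→stop 3→stop 2: 9+10+7+11 = 37
Hub→stop 2→stop 1→stop 3→stop 4: 5+13+3+7 = 28
Hub→stop 2→stop 1→stop 4→stop 3: 5+13+10+7 = 35
Hub→stop 2→stop 3→stop 1→stop 4: 5+11+3+10 = 29
Hub→stop 2→stop 3→stop 4→stop 1: 5+11+7+10 = 33
Hub→stop 2→stop 4→stop 1→stop 3: 5+6+10+3 = 24
Hub→stop 2→stop 4→stop 3→stop 1: 5+6+7+3 = 21
Hub→stop 3→stop 1→stop 2→stop 4: 6+3+13+6 = 28
Hub→stop 3→stop 1→stop 4→stop 2: 6+3+10+6 = 25
… (10 more)
The minimum is 21.
One shortest path: Hub → stop 2 → stop 4 → stop 3 → stop 1.

21 — the minimum one-way total.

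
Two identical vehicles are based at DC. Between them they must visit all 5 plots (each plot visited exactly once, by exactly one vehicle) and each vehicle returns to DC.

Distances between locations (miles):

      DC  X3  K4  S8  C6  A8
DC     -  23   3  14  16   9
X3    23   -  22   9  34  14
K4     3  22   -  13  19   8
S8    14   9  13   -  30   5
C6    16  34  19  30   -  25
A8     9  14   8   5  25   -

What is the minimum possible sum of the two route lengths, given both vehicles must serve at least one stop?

There are 2^4 − 1 = 15 ways to divide the 5 stops into two non-empty groups. For each, the best each vehicle can do is its own shortest tour through its group:
  {X3} + {K4, S8, C6, A8}: 46 + 62 = 108
  {K4} + {X3, S8, C6, A8}: 6 + 73 = 79
  {X3, K4} + {S8, C6, A8}: 48 + 60 = 108
  {S8} + {X3, K4, C6, A8}: 28 + 75 = 103
  {X3, S8} + {K4, C6, A8}: 46 + 52 = 98
  {K4, S8} + {X3, C6, A8}: 30 + 73 = 103
  … (15 splits in total)
Best: vehicle 1 DC → K4 → DC = 6; vehicle 2 DC → C6 → X3 → S8 → A8 → DC = 73; combined 79.

79 miles — the smallest possible combined total.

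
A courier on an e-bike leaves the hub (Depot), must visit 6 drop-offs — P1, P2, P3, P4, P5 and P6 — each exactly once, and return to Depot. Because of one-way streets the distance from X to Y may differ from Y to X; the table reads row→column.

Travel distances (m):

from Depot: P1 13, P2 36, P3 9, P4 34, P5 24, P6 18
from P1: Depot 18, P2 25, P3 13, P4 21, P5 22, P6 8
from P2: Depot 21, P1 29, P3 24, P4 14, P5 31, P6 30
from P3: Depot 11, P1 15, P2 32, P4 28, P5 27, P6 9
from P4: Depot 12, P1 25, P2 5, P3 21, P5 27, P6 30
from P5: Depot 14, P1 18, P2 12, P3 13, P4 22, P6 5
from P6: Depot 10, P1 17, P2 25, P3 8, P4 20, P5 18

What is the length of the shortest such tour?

Minimum total distance: 88 m.

Depot→P1→P2→P3→P4→P5→P6→Depot: 13+25+24+28+27+5+10 = 132
Depot→P1→P2→P3→P4→P6→P5→Depot: 13+25+24+28+30+18+14 = 152
Depot→P1→P2→P3→P5→P4→P6→Depot: 13+25+24+27+22+30+10 = 151
Depot→P1→P2→P3→P5→P6→P4→Depot: 13+25+24+27+5+20+12 = 126
Depot→P1→P2→P3→P6→P4→P5→Depot: 13+25+24+9+20+27+14 = 132
Depot→P1→P2→P3→P6→P5→P4→Depot: 13+25+24+9+18+22+12 = 123
Depot→P1→P2→P4→P3→P5→P6→Depot: 13+25+14+21+27+5+10 = 115
Depot→P1→P2→P4→P3→P6→P5→Depot: 13+25+14+21+9+18+14 = 114
… (712 more)
Depot→P3→P1→P6→P5→P2→P4→Depot: 9+15+8+18+12+14+12 = 88  ← best
The minimum is 88.
One optimal route: Depot → P3 → P1 → P6 → P5 → P2 → P4 → Depot.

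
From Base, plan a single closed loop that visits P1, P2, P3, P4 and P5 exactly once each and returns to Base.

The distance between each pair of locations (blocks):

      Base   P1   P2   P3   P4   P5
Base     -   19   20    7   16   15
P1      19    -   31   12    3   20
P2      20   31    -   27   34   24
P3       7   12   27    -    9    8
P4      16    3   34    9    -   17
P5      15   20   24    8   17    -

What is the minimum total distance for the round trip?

There are 60 distinct closed tours to check (reversals are equivalent).
Base-P1-P2-P3-P4-P5-Base: 19+31+27+9+17+15 = 118
Base-P1-P2-P3-P5-P4-Base: 19+31+27+8+17+16 = 118
Base-P1-P2-P4-P3-P5-Base: 19+31+34+9+8+15 = 116
Base-P1-P2-P4-P5-P3-Base: 19+31+34+17+8+7 = 116
Base-P1-P2-P5-P3-P4-Base: 19+31+24+8+9+16 = 107
Base-P1-P2-P5-P4-P3-Base: 19+31+24+17+9+7 = 107
Base-P1-P3-P2-P4-P5-Base: 19+12+27+34+17+15 = 124
Base-P1-P3-P2-P5-P4-Base: 19+12+27+24+17+16 = 115
Base-P1-P3-P4-P2-P5-Base: 19+12+9+34+24+15 = 113
Base-P1-P3-P4-P5-P2-Base: 19+12+9+17+24+20 = 101
Base-P1-P3-P5-P2-P4-Base: 19+12+8+24+34+16 = 113
Base-P1-P3-P5-P4-P2-Base: 19+12+8+17+34+20 = 110
Base-P1-P4-P2-P3-P5-Base: 19+3+34+27+8+15 = 106
Base-P1-P4-P2-P5-P3-Base: 19+3+34+24+8+7 = 95
… (46 more)
Base-P1-P4-P3-P5-P2-Base: 19+3+9+8+24+20 = 83  ← best
The minimum is 83.
One optimal route: Base → P1 → P4 → P3 → P5 → P2 → Base (or its reverse).

Minimum total distance: 83 blocks.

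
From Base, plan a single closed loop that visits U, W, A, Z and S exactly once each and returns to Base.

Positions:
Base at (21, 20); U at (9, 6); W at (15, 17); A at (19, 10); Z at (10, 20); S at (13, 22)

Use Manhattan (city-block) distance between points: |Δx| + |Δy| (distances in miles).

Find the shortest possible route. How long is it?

Minimum total distance: 62 miles.

There are 60 distinct closed tours to check (reversals are equivalent).
Base → U → W → A → Z → S → Base: 26+17+11+19+5+10 = 88
Base → U → W → A → S → Z → Base: 26+17+11+18+5+11 = 88
Base → U → W → Z → A → S → Base: 26+17+8+19+18+10 = 98
Base → U → W → Z → S → A → Base: 26+17+8+5+18+12 = 86
Base → U → W → S → A → Z → Base: 26+17+7+18+19+11 = 98
Base → U → W → S → Z → A → Base: 26+17+7+5+19+12 = 86
Base → U → A → W → Z → S → Base: 26+14+11+8+5+10 = 74
Base → U → A → W → S → Z → Base: 26+14+11+7+5+11 = 74
Base → U → A → Z → W → S → Base: 26+14+19+8+7+10 = 84
Base → U → A → Z → S → W → Base: 26+14+19+5+7+9 = 80
Base → U → A → S → W → Z → Base: 26+14+18+7+8+11 = 84
Base → U → A → S → Z → W → Base: 26+14+18+5+8+9 = 80
Base → U → Z → W → A → S → Base: 26+15+8+11+18+10 = 88
Base → U → Z → W → S → A → Base: 26+15+8+7+18+12 = 86
… (46 more)
Base → W → S → Z → U → A → Base: 9+7+5+15+14+12 = 62  ← best
The minimum is 62.
One optimal route: Base → W → S → Z → U → A → Base (or its reverse).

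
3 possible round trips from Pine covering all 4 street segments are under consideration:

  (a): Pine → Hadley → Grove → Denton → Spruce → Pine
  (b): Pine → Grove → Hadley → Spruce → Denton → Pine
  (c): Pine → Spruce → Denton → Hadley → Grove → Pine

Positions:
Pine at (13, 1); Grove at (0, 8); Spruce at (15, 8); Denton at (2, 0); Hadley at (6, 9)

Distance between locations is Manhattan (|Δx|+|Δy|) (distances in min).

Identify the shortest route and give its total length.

62 min — (a) is the shortest.

(a): 15 + 7 + 10 + 21 + 9 = 62
(b): 20 + 7 + 10 + 21 + 12 = 70
(c): 9 + 21 + 13 + 7 + 20 = 70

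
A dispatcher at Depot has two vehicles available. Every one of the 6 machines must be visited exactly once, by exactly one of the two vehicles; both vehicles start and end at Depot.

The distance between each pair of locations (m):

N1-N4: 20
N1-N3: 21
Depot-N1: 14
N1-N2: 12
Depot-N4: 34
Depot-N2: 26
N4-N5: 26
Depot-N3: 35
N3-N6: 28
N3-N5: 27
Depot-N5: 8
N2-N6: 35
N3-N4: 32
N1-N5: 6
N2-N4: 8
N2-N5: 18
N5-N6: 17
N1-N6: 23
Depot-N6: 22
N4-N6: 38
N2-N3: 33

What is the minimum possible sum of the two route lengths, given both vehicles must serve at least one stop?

Try each way of splitting the stops between the two vehicles (each non-empty) and, for each split, find the best tour for each vehicle:
  {N1} + {N2, N3, N4, N5, N6}: 28 + 116 = 144
  {N2} + {N1, N3, N4, N5, N6}: 52 + 116 = 168
  {N1, N2} + {N3, N4, N5, N6}: 52 + 116 = 168
  {N3} + {N1, N2, N4, N5, N6}: 70 + 94 = 164
  {N1, N3} + {N2, N4, N5, N6}: 70 + 94 = 164
  {N2, N3} + {N1, N4, N5, N6}: 94 + 94 = 188
  … (31 splits in total)
  {N5} + {N1, N2, N3, N4, N6}: 16 + 116 = 132  ← best
Best: vehicle 1 Depot → N5 → Depot = 16; vehicle 2 Depot → N1 → N2 → N4 → N3 → N6 → Depot = 116; combined 132.

Minimum combined distance: 132 m.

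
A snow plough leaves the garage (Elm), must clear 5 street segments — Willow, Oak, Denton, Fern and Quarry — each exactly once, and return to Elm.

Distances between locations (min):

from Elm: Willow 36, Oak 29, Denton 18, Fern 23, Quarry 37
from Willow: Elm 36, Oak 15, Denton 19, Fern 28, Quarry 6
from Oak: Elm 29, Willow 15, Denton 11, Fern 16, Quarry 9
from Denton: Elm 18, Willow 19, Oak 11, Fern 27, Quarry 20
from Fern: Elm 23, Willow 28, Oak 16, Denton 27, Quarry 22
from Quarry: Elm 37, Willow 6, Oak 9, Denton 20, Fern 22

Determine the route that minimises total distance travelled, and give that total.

Minimum total distance: 91 min.

With 5 stops there are 5!/2 = 60 distinct round trips (a route and its reverse cost the same).
Elm - Willow - Oak - Denton - Fern - Quarry - Elm: 36+15+11+27+22+37 = 148
Elm - Willow - Oak - Denton - Quarry - Fern - Elm: 36+15+11+20+22+23 = 127
Elm - Willow - Oak - Fern - Denton - Quarry - Elm: 36+15+16+27+20+37 = 151
Elm - Willow - Oak - Fern - Quarry - Denton - Elm: 36+15+16+22+20+18 = 127
Elm - Willow - Oak - Quarry - Denton - Fern - Elm: 36+15+9+20+27+23 = 130
Elm - Willow - Oak - Quarry - Fern - Denton - Elm: 36+15+9+22+27+18 = 127
Elm - Willow - Denton - Oak - Fern - Quarry - Elm: 36+19+11+16+22+37 = 141
Elm - Willow - Denton - Oak - Quarry - Fern - Elm: 36+19+11+9+22+23 = 120
Elm - Willow - Denton - Fern - Oak - Quarry - Elm: 36+19+27+16+9+37 = 144
Elm - Willow - Denton - Fern - Quarry - Oak - Elm: 36+19+27+22+9+29 = 142
Elm - Willow - Denton - Quarry - Oak - Fern - Elm: 36+19+20+9+16+23 = 123
Elm - Willow - Denton - Quarry - Fern - Oak - Elm: 36+19+20+22+16+29 = 142
Elm - Willow - Fern - Oak - Denton - Quarry - Elm: 36+28+16+11+20+37 = 148
Elm - Willow - Fern - Oak - Quarry - Denton - Elm: 36+28+16+9+20+18 = 127
… (46 more)
Elm - Denton - Willow - Quarry - Oak - Fern - Elm: 18+19+6+9+16+23 = 91  ← best
The minimum is 91.
One optimal route: Elm → Denton → Willow → Quarry → Oak → Fern → Elm (or its reverse).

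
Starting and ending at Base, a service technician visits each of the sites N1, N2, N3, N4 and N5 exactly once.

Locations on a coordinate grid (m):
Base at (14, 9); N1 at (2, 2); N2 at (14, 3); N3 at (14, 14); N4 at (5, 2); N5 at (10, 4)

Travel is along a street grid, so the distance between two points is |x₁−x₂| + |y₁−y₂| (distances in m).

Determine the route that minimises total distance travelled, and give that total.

With 5 stops there are 5!/2 = 60 distinct round trips (a route and its reverse cost the same).
Base - N1 - N2 - N3 - N4 - N5 - Base: 19+13+11+21+7+9 = 80
Base - N1 - N2 - N3 - N5 - N4 - Base: 19+13+11+14+7+16 = 80
Base - N1 - N2 - N4 - N3 - N5 - Base: 19+13+10+21+14+9 = 86
Base - N1 - N2 - N4 - N5 - N3 - Base: 19+13+10+7+14+5 = 68
Base - N1 - N2 - N5 - N3 - N4 - Base: 19+13+5+14+21+16 = 88
Base - N1 - N2 - N5 - N4 - N3 - Base: 19+13+5+7+21+5 = 70
Base - N1 - N3 - N2 - N4 - N5 - Base: 19+24+11+10+7+9 = 80
Base - N1 - N3 - N2 - N5 - N4 - Base: 19+24+11+5+7+16 = 82
Base - N1 - N3 - N4 - N2 - N5 - Base: 19+24+21+10+5+9 = 88
Base - N1 - N3 - N4 - N5 - N2 - Base: 19+24+21+7+5+6 = 82
Base - N1 - N3 - N5 - N2 - N4 - Base: 19+24+14+5+10+16 = 88
Base - N1 - N3 - N5 - N4 - N2 - Base: 19+24+14+7+10+6 = 80
Base - N1 - N4 - N2 - N3 - N5 - Base: 19+3+10+11+14+9 = 66
Base - N1 - N4 - N2 - N5 - N3 - Base: 19+3+10+5+14+5 = 56
… (46 more)
Base - N2 - N1 - N4 - N5 - N3 - Base: 6+13+3+7+14+5 = 48  ← best
The minimum is 48.
One optimal route: Base → N2 → N1 → N4 → N5 → N3 → Base (or its reverse).

Minimum total distance: 48 m.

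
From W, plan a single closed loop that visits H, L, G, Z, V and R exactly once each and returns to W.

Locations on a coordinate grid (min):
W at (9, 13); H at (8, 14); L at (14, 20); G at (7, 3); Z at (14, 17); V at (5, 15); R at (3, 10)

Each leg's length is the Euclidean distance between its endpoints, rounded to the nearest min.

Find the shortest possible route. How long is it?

There are 360 distinct closed tours to check (reversals are equivalent).
W → H → L → G → Z → V → R → W: 1+8+18+16+9+5+7 = 64
W → H → L → G → Z → R → V → W: 1+8+18+16+13+5+4 = 65
W → H → L → G → V → Z → R → W: 1+8+18+12+9+13+7 = 68
W → H → L → G → V → R → Z → W: 1+8+18+12+5+13+6 = 63
W → H → L → G → R → Z → V → W: 1+8+18+8+13+9+4 = 61
W → H → L → G → R → V → Z → W: 1+8+18+8+5+9+6 = 55
W → H → L → Z → G → V → R → W: 1+8+3+16+12+5+7 = 52
W → H → L → Z → G → R → V → W: 1+8+3+16+8+5+4 = 45
… (352 more)
W → G → R → V → H → L → Z → W: 10+8+5+3+8+3+6 = 43  ← best
The minimum is 43.
One optimal route: W → G → R → V → H → L → Z → W (or its reverse).

Minimum total distance: 43 min.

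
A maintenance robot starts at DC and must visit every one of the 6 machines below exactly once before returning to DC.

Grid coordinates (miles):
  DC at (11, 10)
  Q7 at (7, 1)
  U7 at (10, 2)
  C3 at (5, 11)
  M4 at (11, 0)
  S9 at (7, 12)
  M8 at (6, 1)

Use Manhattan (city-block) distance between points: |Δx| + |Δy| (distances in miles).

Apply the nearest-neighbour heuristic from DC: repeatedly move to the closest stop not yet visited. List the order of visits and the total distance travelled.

Nearest-neighbour total = 38 miles; route DC → S9 → C3 → M8 → Q7 → U7 → M4 → DC.

At DC the remaining stops are S9 6, C3 7, U7 9, M4 10, Q7 13, M8 14; go to S9.
At S9 the remaining stops are C3 3, Q7 11, M8 12, U7 13, M4 16; go to C3.
At C3 the remaining stops are M8 11, Q7 12, U7 14, M4 17; go to M8.
At M8 the remaining stops are Q7 1, U7 5, M4 6; go to Q7.
At Q7 the remaining stops are U7 4, M4 5; go to U7.
At U7 the remaining stops are M4 3; go to M4.
Return M4→DC: 10.
Total = 6 + 3 + 11 + 1 + 4 + 3 + 10 = 38.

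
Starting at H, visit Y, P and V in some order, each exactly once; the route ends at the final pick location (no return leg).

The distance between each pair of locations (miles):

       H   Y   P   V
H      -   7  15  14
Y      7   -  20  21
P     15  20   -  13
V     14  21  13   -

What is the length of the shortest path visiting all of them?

There are 3! = 6 possible orderings.
H - Y - P - V: 7+20+13 = 40
H - Y - V - P: 7+21+13 = 41
H - P - Y - V: 15+20+21 = 56
H - P - V - Y: 15+13+21 = 49
H - V - Y - P: 14+21+20 = 55
H - V - P - Y: 14+13+20 = 47
The minimum is 40.
One shortest path: H → Y → P → V.

40 miles — the minimum one-way total.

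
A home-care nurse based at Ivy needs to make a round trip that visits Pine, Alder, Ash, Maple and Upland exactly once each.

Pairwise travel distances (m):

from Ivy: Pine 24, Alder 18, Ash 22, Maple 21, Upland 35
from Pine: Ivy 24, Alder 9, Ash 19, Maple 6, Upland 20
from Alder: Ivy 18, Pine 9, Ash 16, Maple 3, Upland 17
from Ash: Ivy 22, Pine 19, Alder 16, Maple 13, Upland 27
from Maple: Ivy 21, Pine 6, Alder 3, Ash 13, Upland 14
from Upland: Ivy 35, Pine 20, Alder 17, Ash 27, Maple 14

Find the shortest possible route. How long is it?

With 5 stops there are 5!/2 = 60 distinct round trips (a route and its reverse cost the same).
Ivy-Pine-Alder-Ash-Maple-Upland-Ivy: 24+9+16+13+14+35 = 111
Ivy-Pine-Alder-Ash-Upland-Maple-Ivy: 24+9+16+27+14+21 = 111
Ivy-Pine-Alder-Maple-Ash-Upland-Ivy: 24+9+3+13+27+35 = 111
Ivy-Pine-Alder-Maple-Upland-Ash-Ivy: 24+9+3+14+27+22 = 99
Ivy-Pine-Alder-Upland-Ash-Maple-Ivy: 24+9+17+27+13+21 = 111
Ivy-Pine-Alder-Upland-Maple-Ash-Ivy: 24+9+17+14+13+22 = 99
Ivy-Pine-Ash-Alder-Maple-Upland-Ivy: 24+19+16+3+14+35 = 111
Ivy-Pine-Ash-Alder-Upland-Maple-Ivy: 24+19+16+17+14+21 = 111
Ivy-Pine-Ash-Maple-Alder-Upland-Ivy: 24+19+13+3+17+35 = 111
Ivy-Pine-Ash-Maple-Upland-Alder-Ivy: 24+19+13+14+17+18 = 105
Ivy-Pine-Ash-Upland-Alder-Maple-Ivy: 24+19+27+17+3+21 = 111
Ivy-Pine-Ash-Upland-Maple-Alder-Ivy: 24+19+27+14+3+18 = 105
Ivy-Pine-Maple-Alder-Ash-Upland-Ivy: 24+6+3+16+27+35 = 111
Ivy-Pine-Maple-Alder-Upland-Ash-Ivy: 24+6+3+17+27+22 = 99
… (46 more)
Ivy-Alder-Pine-Maple-Upland-Ash-Ivy: 18+9+6+14+27+22 = 96  ← best
The minimum is 96.
One optimal route: Ivy → Alder → Pine → Maple → Upland → Ash → Ivy (or its reverse).

Shortest round trip = 96 m.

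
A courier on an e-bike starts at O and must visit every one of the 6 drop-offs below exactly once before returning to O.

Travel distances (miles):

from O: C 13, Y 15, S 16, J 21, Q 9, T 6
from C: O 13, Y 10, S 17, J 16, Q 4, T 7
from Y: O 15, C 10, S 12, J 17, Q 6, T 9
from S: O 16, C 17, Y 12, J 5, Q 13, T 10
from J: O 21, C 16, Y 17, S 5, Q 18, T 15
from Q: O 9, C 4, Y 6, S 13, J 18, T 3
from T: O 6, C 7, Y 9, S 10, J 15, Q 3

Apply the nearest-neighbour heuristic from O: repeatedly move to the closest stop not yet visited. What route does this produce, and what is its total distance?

O → [T:6 / Q:9 / C:13 / Y:15 / S:16 / J:21] → T (6)
T → [Q:3 / C:7 / Y:9 / S:10 / J:15] → Q (3)
Q → [C:4 / Y:6 / S:13 / J:18] → C (4)
C → [Y:10 / J:16 / S:17] → Y (10)
Y → [S:12 / J:17] → S (12)
S → [J:5] → J (5)
Return J→O: 21.
Total = 6 + 3 + 4 + 10 + 12 + 5 + 21 = 61.

Nearest-neighbour total = 61 miles; route O → T → Q → C → Y → S → J → O.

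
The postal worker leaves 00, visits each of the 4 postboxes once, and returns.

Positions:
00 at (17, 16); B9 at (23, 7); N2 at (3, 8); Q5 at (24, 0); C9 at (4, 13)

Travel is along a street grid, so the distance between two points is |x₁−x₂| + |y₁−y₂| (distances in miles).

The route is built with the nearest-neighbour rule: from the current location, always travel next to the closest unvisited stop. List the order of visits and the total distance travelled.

Total distance 74 miles via the nearest-neighbour route 00 → B9 → Q5 → N2 → C9 → 00.

At 00 the remaining stops are B9 15, C9 16, N2 22, Q5 23; go to B9.
At B9 the remaining stops are Q5 8, N2 21, C9 25; go to Q5.
At Q5 the remaining stops are N2 29, C9 33; go to N2.
At N2 the remaining stops are C9 6; go to C9.
Return C9→00: 16.
Total = 15 + 8 + 29 + 6 + 16 = 74.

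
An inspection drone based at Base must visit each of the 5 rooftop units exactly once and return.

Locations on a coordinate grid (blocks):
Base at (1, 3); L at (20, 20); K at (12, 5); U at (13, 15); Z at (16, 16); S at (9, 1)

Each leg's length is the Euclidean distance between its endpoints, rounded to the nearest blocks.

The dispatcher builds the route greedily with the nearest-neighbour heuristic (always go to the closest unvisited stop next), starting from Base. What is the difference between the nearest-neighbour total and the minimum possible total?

Base: S=8, K=11, U=17, Z=20, L=25 ⇒ S
S: K=5, U=15, Z=17, L=22 ⇒ K
K: U=10, Z=12, L=17 ⇒ U
U: Z=3, L=9 ⇒ Z
Z: L=6 ⇒ L
NN route Base → S → K → U → Z → L → Base costs 57.
Optimal: Base → U → Z → L → K → S → Base costs 56 (by enumerating all 60 distinct tours).
Excess = 57 − 56 = 1.

Excess over optimum: 1 blocks.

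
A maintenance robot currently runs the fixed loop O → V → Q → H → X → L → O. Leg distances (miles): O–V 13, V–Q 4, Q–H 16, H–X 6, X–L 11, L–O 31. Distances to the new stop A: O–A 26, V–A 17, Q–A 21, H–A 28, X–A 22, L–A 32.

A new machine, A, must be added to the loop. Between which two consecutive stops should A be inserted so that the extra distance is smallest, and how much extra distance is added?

Insertion cost between consecutive stops i–j is d(i,A) + d(A,j) − d(i,j):
  between O and V: 26 + 17 − 13 = 30
  between V and Q: 17 + 21 − 4 = 34
  between Q and H: 21 + 28 − 16 = 33
  between H and X: 28 + 22 − 6 = 44
  between X and L: 22 + 32 − 11 = 43
  between L and O: 32 + 26 − 31 = 27
Cheapest insertion is between L and O, adding 27.
New total = 81 + 27 = 108.

+27 miles — insert A between L and O.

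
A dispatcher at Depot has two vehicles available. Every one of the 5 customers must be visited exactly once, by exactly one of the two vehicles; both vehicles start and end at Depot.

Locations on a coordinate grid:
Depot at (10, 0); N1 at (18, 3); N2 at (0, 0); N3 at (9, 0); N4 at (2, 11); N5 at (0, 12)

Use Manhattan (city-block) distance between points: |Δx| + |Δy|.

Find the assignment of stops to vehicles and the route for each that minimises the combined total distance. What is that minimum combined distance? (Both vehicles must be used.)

Check every non-empty split of the stops between the two vehicles; for each half take its own optimal tour:
  {N1} + {N2, N3, N4, N5}: 22 + 44 = 66
  {N2} + {N1, N3, N4, N5}: 20 + 60 = 80
  {N1, N2} + {N3, N4, N5}: 42 + 44 = 86
  {N3} + {N1, N2, N4, N5}: 2 + 60 = 62
  {N1, N3} + {N2, N4, N5}: 24 + 44 = 68
  {N2, N3} + {N1, N4, N5}: 20 + 60 = 80
  … (15 splits in total)
Best: vehicle 1 Depot → N3 → Depot = 2; vehicle 2 Depot → N1 → N4 → N5 → N2 → Depot = 60; combined 62.

62 — the smallest possible combined total.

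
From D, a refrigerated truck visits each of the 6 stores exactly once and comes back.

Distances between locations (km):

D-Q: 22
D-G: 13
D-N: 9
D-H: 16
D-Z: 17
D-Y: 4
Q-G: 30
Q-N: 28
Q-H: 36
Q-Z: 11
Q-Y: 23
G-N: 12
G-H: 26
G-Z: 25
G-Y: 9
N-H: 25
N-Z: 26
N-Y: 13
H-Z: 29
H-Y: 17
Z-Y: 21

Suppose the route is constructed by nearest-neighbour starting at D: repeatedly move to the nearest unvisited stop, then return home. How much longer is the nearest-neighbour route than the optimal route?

3 km longer than the optimal tour.

From D: Y=4, N=9, G=13, H=16, Z=17, Q=22 → choose Y (4).
From Y: G=9, N=13, H=17, Z=21, Q=23 → choose G (9).
From G: N=12, Z=25, H=26, Q=30 → choose N (12).
From N: H=25, Z=26, Q=28 → choose H (25).
From H: Z=29, Q=36 → choose Z (29).
From Z: Q=11 → choose Q (11).
NN route D → Y → G → N → H → Z → Q → D costs 112.
Optimal: D → Q → Z → H → Y → G → N → D costs 109 (by enumerating all 360 distinct tours).
Excess = 112 − 109 = 3.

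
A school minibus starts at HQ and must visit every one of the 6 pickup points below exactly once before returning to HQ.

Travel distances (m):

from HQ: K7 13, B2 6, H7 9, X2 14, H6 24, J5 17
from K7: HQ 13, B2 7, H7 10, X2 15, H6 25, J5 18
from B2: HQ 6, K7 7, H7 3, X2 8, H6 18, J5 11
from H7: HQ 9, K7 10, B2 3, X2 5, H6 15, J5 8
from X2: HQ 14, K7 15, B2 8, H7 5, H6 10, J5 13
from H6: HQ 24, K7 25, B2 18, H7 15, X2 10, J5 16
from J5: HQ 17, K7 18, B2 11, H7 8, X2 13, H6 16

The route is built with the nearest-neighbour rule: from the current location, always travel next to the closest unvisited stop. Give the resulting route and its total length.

Total distance 71 m via the nearest-neighbour route HQ → B2 → H7 → X2 → H6 → J5 → K7 → HQ.

HQ → [B2:6 / H7:9 / K7:13 / X2:14 / J5:17 / H6:24] → B2 (6)
B2 → [H7:3 / K7:7 / X2:8 / J5:11 / H6:18] → H7 (3)
H7 → [X2:5 / J5:8 / K7:10 / H6:15] → X2 (5)
X2 → [H6:10 / J5:13 / K7:15] → H6 (10)
H6 → [J5:16 / K7:25] → J5 (16)
J5 → [K7:18] → K7 (18)
Return K7→HQ: 13.
Total = 6 + 3 + 5 + 10 + 16 + 18 + 13 = 71.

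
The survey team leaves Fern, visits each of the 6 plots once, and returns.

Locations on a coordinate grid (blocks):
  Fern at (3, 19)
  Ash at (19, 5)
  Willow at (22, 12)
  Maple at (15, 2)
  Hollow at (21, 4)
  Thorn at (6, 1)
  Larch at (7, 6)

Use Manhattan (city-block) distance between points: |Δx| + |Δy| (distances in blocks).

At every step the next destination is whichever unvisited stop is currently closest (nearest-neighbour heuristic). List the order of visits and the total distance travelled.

Fern → [Larch:17 / Thorn:21 / Willow:26 / Maple:29 / Ash:30 / Hollow:33] → Larch (17)
Larch → [Thorn:6 / Maple:12 / Ash:13 / Hollow:16 / Willow:21] → Thorn (6)
Thorn → [Maple:10 / Ash:17 / Hollow:18 / Willow:27] → Maple (10)
Maple → [Ash:7 / Hollow:8 / Willow:17] → Ash (7)
Ash → [Hollow:3 / Willow:10] → Hollow (3)
Hollow → [Willow:9] → Willow (9)
Return Willow→Fern: 26.
Total = 17 + 6 + 10 + 7 + 3 + 9 + 26 = 78.

Total distance 78 blocks via the nearest-neighbour route Fern → Larch → Thorn → Maple → Ash → Hollow → Willow → Fern.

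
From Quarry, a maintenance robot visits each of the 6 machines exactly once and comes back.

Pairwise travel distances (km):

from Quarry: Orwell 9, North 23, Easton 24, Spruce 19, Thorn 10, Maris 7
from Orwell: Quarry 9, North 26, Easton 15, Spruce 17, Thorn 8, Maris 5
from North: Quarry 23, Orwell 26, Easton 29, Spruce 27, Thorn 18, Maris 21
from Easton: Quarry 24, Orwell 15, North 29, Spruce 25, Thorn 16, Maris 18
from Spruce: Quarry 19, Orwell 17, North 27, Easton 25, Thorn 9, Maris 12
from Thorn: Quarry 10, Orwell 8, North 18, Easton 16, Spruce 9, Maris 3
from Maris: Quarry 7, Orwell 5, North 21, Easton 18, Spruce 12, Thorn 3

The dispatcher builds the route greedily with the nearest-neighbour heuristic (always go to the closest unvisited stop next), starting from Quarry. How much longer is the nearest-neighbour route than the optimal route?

Quarry: Maris=7, Orwell=9, Thorn=10, Spruce=19, North=23, Easton=24 ⇒ Maris
Maris: Thorn=3, Orwell=5, Spruce=12, Easton=18, North=21 ⇒ Thorn
Thorn: Orwell=8, Spruce=9, Easton=16, North=18 ⇒ Orwell
Orwell: Easton=15, Spruce=17, North=26 ⇒ Easton
Easton: Spruce=25, North=29 ⇒ Spruce
Spruce: North=27 ⇒ North
NN route Quarry → Maris → Thorn → Orwell → Easton → Spruce → North → Quarry costs 108.
Optimal: Quarry → Orwell → Easton → North → Spruce → Thorn → Maris → Quarry costs 99 (by enumerating all 360 distinct tours).
Excess = 108 − 99 = 9.

Excess over optimum: 9 km.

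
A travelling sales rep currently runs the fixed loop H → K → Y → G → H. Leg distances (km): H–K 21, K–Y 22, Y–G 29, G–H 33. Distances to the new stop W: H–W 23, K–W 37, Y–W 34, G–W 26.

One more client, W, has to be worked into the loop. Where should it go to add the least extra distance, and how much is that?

Insertion cost between consecutive stops i–j is d(i,W) + d(W,j) − d(i,j):
  between H and K: 23 + 37 − 21 = 39
  between K and Y: 37 + 34 − 22 = 49
  between Y and G: 34 + 26 − 29 = 31
  between G and H: 26 + 23 − 33 = 16
Cheapest insertion is between G and H, adding 16.
New total = 105 + 16 = 121.

Minimum extra distance: 16 km, inserting W between G and H.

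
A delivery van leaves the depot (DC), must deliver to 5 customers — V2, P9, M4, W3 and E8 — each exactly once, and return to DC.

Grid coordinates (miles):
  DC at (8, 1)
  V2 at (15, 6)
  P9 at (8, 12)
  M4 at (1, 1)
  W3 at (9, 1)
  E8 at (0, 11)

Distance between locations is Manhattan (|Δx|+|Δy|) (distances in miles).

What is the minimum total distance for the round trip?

Minimum total distance: 52 miles.

There are 60 distinct closed tours to check (reversals are equivalent).
DC → V2 → P9 → M4 → W3 → E8 → DC: 12+13+18+8+19+18 = 88
DC → V2 → P9 → M4 → E8 → W3 → DC: 12+13+18+11+19+1 = 74
DC → V2 → P9 → W3 → M4 → E8 → DC: 12+13+12+8+11+18 = 74
DC → V2 → P9 → W3 → E8 → M4 → DC: 12+13+12+19+11+7 = 74
DC → V2 → P9 → E8 → M4 → W3 → DC: 12+13+9+11+8+1 = 54
DC → V2 → P9 → E8 → W3 → M4 → DC: 12+13+9+19+8+7 = 68
DC → V2 → M4 → P9 → W3 → E8 → DC: 12+19+18+12+19+18 = 98
DC → V2 → M4 → P9 → E8 → W3 → DC: 12+19+18+9+19+1 = 78
DC → V2 → M4 → W3 → P9 → E8 → DC: 12+19+8+12+9+18 = 78
DC → V2 → M4 → W3 → E8 → P9 → DC: 12+19+8+19+9+11 = 78
DC → V2 → M4 → E8 → P9 → W3 → DC: 12+19+11+9+12+1 = 64
DC → V2 → M4 → E8 → W3 → P9 → DC: 12+19+11+19+12+11 = 84
DC → V2 → W3 → P9 → M4 → E8 → DC: 12+11+12+18+11+18 = 82
DC → V2 → W3 → P9 → E8 → M4 → DC: 12+11+12+9+11+7 = 62
… (46 more)
DC → M4 → E8 → P9 → V2 → W3 → DC: 7+11+9+13+11+1 = 52  ← best
The minimum is 52.
One optimal route: DC → M4 → E8 → P9 → V2 → W3 → DC (or its reverse).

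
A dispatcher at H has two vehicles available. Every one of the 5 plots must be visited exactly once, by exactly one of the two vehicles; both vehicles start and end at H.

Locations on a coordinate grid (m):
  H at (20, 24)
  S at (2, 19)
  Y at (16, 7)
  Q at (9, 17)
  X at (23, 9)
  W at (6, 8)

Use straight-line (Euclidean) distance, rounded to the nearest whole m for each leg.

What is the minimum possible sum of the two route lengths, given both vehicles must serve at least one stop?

89 m — the smallest possible combined total.

Try each way of splitting the stops between the two vehicles (each non-empty) and, for each split, find the best tour for each vehicle:
  {S} + {Y, Q, X, W}: 38 + 54 = 92
  {Y} + {S, Q, X, W}: 34 + 64 = 98
  {S, Y} + {Q, X, W}: 54 + 54 = 108
  {Q} + {S, Y, X, W}: 26 + 63 = 89
  {S, Q} + {Y, X, W}: 39 + 53 = 92
  {Y, Q} + {S, X, W}: 42 + 63 = 105
  … (15 splits in total)
Best: vehicle 1 H → Q → H = 26; vehicle 2 H → S → W → Y → X → H = 63; combined 89.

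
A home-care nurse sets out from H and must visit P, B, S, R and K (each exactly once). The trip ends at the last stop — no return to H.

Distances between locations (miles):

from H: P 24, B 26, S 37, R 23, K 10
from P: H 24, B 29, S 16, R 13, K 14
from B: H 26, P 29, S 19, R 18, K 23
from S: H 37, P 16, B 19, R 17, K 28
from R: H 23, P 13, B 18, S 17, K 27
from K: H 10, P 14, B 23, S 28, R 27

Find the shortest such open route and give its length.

Shortest open route: 73 miles.

There are 5! = 120 possible orderings.
H→P→B→S→R→K: 24+29+19+17+27 = 116
H→P→B→S→K→R: 24+29+19+28+27 = 127
H→P→B→R→S→K: 24+29+18+17+28 = 116
H→P→B→R→K→S: 24+29+18+27+28 = 126
H→P→B→K→S→R: 24+29+23+28+17 = 121
H→P→B→K→R→S: 24+29+23+27+17 = 120
H→P→S→B→R→K: 24+16+19+18+27 = 104
H→P→S→B→K→R: 24+16+19+23+27 = 109
H→P→S→R→B→K: 24+16+17+18+23 = 98
H→P→S→R→K→B: 24+16+17+27+23 = 107
H→P→S→K→B→R: 24+16+28+23+18 = 109
H→P→S→K→R→B: 24+16+28+27+18 = 113
H→P→R→B→S→K: 24+13+18+19+28 = 102
H→P→R→B→K→S: 24+13+18+23+28 = 106
… (106 more)
H→K→P→R→S→B: 10+14+13+17+19 = 73  ← best
The minimum is 73.
One shortest path: H → K → P → R → S → B.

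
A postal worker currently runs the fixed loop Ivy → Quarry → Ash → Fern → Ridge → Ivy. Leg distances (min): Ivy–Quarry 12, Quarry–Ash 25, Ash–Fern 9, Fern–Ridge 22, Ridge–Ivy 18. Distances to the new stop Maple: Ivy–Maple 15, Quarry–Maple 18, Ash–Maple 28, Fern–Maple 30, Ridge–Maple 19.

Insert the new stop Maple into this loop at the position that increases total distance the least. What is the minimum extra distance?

Insertion cost between consecutive stops i–j is d(i,Maple) + d(Maple,j) − d(i,j):
  between Ivy and Quarry: 15 + 18 − 12 = 21
  between Quarry and Ash: 18 + 28 − 25 = 21
  between Ash and Fern: 28 + 30 − 9 = 49
  between Fern and Ridge: 30 + 19 − 22 = 27
  between Ridge and Ivy: 19 + 15 − 18 = 16
Cheapest insertion is between Ridge and Ivy, adding 16.
New total = 86 + 16 = 102.

Adding 16 min by placing Maple on the Ridge–Ivy leg.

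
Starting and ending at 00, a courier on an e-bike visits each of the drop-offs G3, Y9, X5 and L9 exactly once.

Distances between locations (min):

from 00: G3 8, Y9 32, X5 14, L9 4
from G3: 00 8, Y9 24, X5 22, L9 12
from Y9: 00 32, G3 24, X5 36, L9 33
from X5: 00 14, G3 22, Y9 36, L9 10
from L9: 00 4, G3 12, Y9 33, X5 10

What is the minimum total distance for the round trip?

Shortest round trip = 82 min.

With 4 stops there are 4!/2 = 12 distinct round trips (a route and its reverse cost the same).
00 - G3 - Y9 - X5 - L9 - 00: 8+24+36+10+4 = 82
00 - G3 - Y9 - L9 - X5 - 00: 8+24+33+10+14 = 89
00 - G3 - X5 - Y9 - L9 - 00: 8+22+36+33+4 = 103
00 - G3 - X5 - L9 - Y9 - 00: 8+22+10+33+32 = 105
00 - G3 - L9 - Y9 - X5 - 00: 8+12+33+36+14 = 103
00 - G3 - L9 - X5 - Y9 - 00: 8+12+10+36+32 = 98
00 - Y9 - G3 - X5 - L9 - 00: 32+24+22+10+4 = 92
00 - Y9 - G3 - L9 - X5 - 00: 32+24+12+10+14 = 92
00 - Y9 - X5 - G3 - L9 - 00: 32+36+22+12+4 = 106
00 - Y9 - L9 - G3 - X5 - 00: 32+33+12+22+14 = 113
00 - X5 - G3 - Y9 - L9 - 00: 14+22+24+33+4 = 97
00 - X5 - Y9 - G3 - L9 - 00: 14+36+24+12+4 = 90
The minimum is 82.
One optimal route: 00 → G3 → Y9 → X5 → L9 → 00 (or its reverse).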